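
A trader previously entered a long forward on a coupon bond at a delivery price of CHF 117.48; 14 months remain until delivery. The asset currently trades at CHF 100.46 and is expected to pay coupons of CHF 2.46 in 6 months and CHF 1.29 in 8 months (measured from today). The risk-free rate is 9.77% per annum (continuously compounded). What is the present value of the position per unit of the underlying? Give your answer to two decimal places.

PV(remaining coupons) I = 2.46·e^(−0.0977·6/12) + 1.29·e^(−0.0977·8/12) = 3.5514
Current forward F = (S − I)·e^(rT) = (100.46 − 3.5514)·e^(0.0977·14/12) = 96.9086 × 1.120733 = 108.6087
Value (long) = (F − K)·e^(−rT) = (108.6087 − 117.48) × 0.892273 = -7.9156
Value = -CHF 7.92

-CHF 7.92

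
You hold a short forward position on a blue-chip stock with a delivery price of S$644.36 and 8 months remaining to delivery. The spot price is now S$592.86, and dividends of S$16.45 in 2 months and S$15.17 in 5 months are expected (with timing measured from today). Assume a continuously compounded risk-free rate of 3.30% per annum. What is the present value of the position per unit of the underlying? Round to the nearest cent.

PV(remaining dividends) I = 16.45·e^(−0.0330·2/12) + 15.17·e^(−0.0330·5/12) = 31.3226
Current forward F = (S − I)·e^(rT) = (592.86 − 31.3226)·e^(0.0330·8/12) = 561.5374 × 1.022244 = 574.0282
Value (long) = (F − K)·e^(−rT) = (574.0282 − 644.36) × 0.978240 = -68.8014
Short position value = −(long value) = S$68.80

S$68.80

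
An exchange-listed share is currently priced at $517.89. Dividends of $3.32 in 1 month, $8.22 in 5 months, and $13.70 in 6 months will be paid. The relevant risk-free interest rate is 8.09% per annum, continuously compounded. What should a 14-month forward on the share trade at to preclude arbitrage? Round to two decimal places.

$542.33

PV(dividends) I = 3.32·e^(−0.0809·1/12) + 8.22·e^(−0.0809·5/12) + 13.70·e^(−0.0809·6/12)
I = 3.2977 + 7.9475 + 13.1569 = 24.4021
F = (S − I)·e^(rT) = (517.89 − 24.4021) · e^(0.0809·14/12)
= 493.4879 · e^0.094383 = 493.4879 × 1.098981 = $542.33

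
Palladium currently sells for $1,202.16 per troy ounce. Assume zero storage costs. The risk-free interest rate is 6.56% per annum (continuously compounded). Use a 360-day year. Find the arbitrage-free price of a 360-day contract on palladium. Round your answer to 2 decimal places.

F = S·e^(rT) = 1202.16 · e^(0.0656 × 360/360) = 1202.16 · e^0.06560000
= 1202.16 × 1.06779951 = $1,283.67 per troy ounce

$1,283.67 per troy ounce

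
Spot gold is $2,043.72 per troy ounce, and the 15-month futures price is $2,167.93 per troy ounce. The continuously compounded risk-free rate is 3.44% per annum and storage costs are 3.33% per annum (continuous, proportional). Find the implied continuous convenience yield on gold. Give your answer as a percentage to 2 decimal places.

2.05%

F = S·e^((r+u−y)T) ⇒ (r+u−y) = ln(F/S)/T
ln(2167.93/2043.72) = 0.059001; /T ⇒ 0.047201
y = r + u − ln(F/S)/T = 0.0344 + 0.0333 − 0.047201 = 0.020499
y = 2.05%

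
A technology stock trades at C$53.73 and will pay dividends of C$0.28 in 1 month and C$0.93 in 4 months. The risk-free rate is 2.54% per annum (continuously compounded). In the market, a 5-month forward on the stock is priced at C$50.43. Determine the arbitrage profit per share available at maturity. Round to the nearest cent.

C$2.66 per share

PV(dividends) I = 0.28·e^(−0.0254·1/12) + 0.93·e^(−0.0254·4/12) = 1.2016
Fair forward F* = (S − I)·e^(rT) = (53.73 − 1.2016)·e^0.010583 = 52.5284 × 1.010639 = 53.0872
Market C$50.43 < fair 53.0872: forward underpriced → reverse cash-and-carry (short the stock, invest proceeds at r, pay the dividends, go long the forward).
Profit at T = |F_mkt − F*| = |50.43 − 53.0872| = C$2.66 per share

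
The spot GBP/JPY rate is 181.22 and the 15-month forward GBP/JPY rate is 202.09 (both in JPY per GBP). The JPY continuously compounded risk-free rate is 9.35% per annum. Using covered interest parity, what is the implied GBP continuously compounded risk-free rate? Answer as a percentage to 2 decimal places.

0.63%

F = S·e^((r_JPY − r_GBP)T) ⇒ r_GBP = r_JPY − ln(F/S)/T
ln(202.09/181.22) = 0.109001; /(15/12) = 0.087201
r_GBP = 0.0935 − 0.087201 = 0.006299
r_GBP = 0.63%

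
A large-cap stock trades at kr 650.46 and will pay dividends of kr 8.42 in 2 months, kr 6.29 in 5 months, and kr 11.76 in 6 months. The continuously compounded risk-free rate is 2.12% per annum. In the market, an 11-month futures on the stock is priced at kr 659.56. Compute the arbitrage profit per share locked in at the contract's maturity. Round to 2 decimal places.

PV(dividends) I = 8.42·e^(−0.0212·2/12) + 6.29·e^(−0.0212·5/12) + 11.76·e^(−0.0212·6/12) = 26.2610
Fair futures F* = (S − I)·e^(rT) = (650.46 − 26.2610)·e^0.019433 = 624.1990 × 1.019623 = 636.4477
Market kr 659.56 > fair 636.4477: forward overpriced → cash-and-carry (borrow at r, buy the stock and collect the dividends, short the forward).
Profit at T = |F_mkt − F*| = |659.56 − 636.4477| = kr 23.11 per share

kr 23.11 per share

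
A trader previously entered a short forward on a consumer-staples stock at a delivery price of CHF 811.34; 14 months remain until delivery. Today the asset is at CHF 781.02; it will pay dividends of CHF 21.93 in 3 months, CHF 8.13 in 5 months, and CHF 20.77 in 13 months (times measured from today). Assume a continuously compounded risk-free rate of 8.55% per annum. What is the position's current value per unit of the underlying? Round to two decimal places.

PV(remaining dividends) I = 21.93·e^(−0.0855·3/12) + 8.13·e^(−0.0855·5/12) + 20.77·e^(−0.0855·13/12) = 48.2443
Current forward F = (S − I)·e^(rT) = (781.02 − 48.2443)·e^(0.0855·14/12) = 732.7757 × 1.104895 = 809.6402
Value (long) = (F − K)·e^(−rT) = (809.6402 − 811.34) × 0.905064 = -1.5384
Short position value = −(long value) = CHF 1.54

CHF 1.54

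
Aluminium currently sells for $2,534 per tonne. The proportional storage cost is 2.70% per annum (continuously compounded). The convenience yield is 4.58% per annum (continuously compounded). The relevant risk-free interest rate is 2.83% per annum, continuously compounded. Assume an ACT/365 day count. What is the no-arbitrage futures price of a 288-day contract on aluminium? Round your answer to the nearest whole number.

$2,553 per tonne

Net carry = r + u − y = 0.0283 + 0.0270 − 0.0458 = 0.0095
F = S·e^((r+u−y)T) = 2534 · e^(0.0095 × 288/365) = 2534 · e^0.007496
= 2534 × 1.007524 = $2,553 per tonne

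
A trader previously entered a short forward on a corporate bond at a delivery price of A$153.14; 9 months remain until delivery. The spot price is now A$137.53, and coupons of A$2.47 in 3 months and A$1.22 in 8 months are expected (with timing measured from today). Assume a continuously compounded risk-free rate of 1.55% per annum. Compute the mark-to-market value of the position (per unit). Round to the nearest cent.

A$17.51

PV(remaining coupons) I = 2.47·e^(−0.0155·3/12) + 1.22·e^(−0.0155·8/12) = 3.6679
Current forward F = (S − I)·e^(rT) = (137.53 − 3.6679)·e^(0.0155·9/12) = 133.8621 × 1.011693 = 135.4273
Value (long) = (F − K)·e^(−rT) = (135.4273 − 153.14) × 0.988442 = -17.5080
Short position value = −(long value) = A$17.51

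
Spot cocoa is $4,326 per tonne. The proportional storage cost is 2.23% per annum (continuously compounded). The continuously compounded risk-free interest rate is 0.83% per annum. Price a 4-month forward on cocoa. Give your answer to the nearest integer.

Net carry = r + u − y = 0.0083 + 0.0223 − 0.0000 = 0.0306
F = S·e^((r+u−y)T) = 4326 · e^(0.0306 × 4/12) = 4326 · e^0.010200
= 4326 × 1.010252 = $4,370 per tonne

$4,370 per tonne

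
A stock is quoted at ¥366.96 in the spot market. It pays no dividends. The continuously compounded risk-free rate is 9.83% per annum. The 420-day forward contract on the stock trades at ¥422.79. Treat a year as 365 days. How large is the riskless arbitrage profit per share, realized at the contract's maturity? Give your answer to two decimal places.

¥11.88 per share

Fair forward: F* = S·e^(carry·T), with carry = r = 0.0983
F* = 366.96 · e^(0.0983 × 420/365) = 366.96 · e^0.113112 = 366.96 × 1.119757 = ¥410.9060
Market ¥422.79 > fair ¥410.9060: forward overpriced → cash-and-carry (buy spot, short the forward).
At maturity, profit = |F_mkt − F*| = |422.79 − 410.9060| = ¥11.88 per share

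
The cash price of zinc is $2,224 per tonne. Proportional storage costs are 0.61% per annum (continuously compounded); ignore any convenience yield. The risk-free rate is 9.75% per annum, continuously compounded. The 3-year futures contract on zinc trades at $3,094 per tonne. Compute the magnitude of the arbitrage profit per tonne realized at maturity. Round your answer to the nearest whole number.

$59 per tonne

Fair futures: F* = S·e^(carry·T), with carry = (r + u) = 0.0975 + 0.0061 = 0.1036
F* = 2224 · e^(0.1036 × 3) = 2224 · e^0.310800 = 2224 × 1.364516 = $3034.6836
Market $3094 > fair $3034.6836: forward overpriced → cash-and-carry (buy spot, short the forward).
At maturity, profit = |F_mkt − F*| = |3094 − 3034.6836| = $59 per tonne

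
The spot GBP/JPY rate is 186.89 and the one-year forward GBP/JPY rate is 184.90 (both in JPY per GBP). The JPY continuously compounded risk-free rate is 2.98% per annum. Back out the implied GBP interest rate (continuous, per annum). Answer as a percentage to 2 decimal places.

4.05%

F = S·e^((r_JPY − r_GBP)T) ⇒ r_GBP = r_JPY − ln(F/S)/T
ln(184.90/186.89) = -0.010705; /(12/12) = -0.010705
r_GBP = 0.0298 + 0.010705 = 0.040505
r_GBP = 4.05%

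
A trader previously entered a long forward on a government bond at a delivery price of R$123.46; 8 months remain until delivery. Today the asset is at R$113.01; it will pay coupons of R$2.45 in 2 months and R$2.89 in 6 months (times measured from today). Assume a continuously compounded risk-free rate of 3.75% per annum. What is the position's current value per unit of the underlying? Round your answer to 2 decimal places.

-R$12.67

PV(remaining coupons) I = 2.45·e^(−0.0375·2/12) + 2.89·e^(−0.0375·6/12) = 5.2711
Current forward F = (S − I)·e^(rT) = (113.01 − 5.2711)·e^(0.0375·8/12) = 107.7389 × 1.025315 = 110.4663
Value (long) = (F − K)·e^(−rT) = (110.4663 − 123.46) × 0.975310 = -12.6729
Value = -R$12.67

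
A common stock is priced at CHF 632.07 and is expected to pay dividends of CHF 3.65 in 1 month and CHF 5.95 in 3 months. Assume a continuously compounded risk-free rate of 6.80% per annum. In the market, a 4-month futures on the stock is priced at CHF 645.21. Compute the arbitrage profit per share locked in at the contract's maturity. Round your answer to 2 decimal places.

CHF 8.35 per share

PV(dividends) I = 3.65·e^(−0.0680·1/12) + 5.95·e^(−0.0680·3/12) = 9.4791
Fair futures F* = (S − I)·e^(rT) = (632.07 − 9.4791)·e^0.022667 = 622.5909 × 1.022926 = 636.8644
Market CHF 645.21 > fair 636.8644: forward overpriced → cash-and-carry (borrow at r, buy the stock and collect the dividends, short the forward).
Profit at T = |F_mkt − F*| = |645.21 − 636.8644| = CHF 8.35 per share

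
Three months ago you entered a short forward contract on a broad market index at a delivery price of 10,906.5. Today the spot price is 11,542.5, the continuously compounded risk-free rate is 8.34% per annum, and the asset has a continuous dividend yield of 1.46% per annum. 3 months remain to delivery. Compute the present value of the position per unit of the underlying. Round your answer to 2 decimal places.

-818.99

Current fair forward for the remaining 3 months: F = S·e^((r − q)·T), (r − q) = 0.0834 − 0.0146 = 0.0688
F = 11542.5 · e^(0.0688 × 3/12) = 11542.5 × 1.01734877 = 11742.7482
Value of long forward = (F − K)·e^(−rT) = (11742.7482 − 10906.5) · e^(−0.0834·3/12)
= 836.2482 × 0.97936586 = 818.99
Short position value = −(long value) = -818.99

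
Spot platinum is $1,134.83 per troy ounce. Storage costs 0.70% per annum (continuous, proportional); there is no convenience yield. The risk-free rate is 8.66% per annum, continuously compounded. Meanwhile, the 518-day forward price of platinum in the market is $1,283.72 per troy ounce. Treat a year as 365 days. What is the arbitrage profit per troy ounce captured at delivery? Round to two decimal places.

Fair forward: F* = S·e^(carry·T), with carry = (r + u) = 0.0866 + 0.0070 = 0.0936
F* = 1134.83 · e^(0.0936 × 518/365) = 1134.83 · e^0.13283507 = 1134.83 × 1.14206162 = $1296.0458
Market $1283.72 < fair $1296.0458: forward underpriced → reverse cash-and-carry (short spot, go long the forward).
At maturity, profit = |F_mkt − F*| = |1283.72 − 1296.0458| = $12.33 per troy ounce

$12.33 per troy ounce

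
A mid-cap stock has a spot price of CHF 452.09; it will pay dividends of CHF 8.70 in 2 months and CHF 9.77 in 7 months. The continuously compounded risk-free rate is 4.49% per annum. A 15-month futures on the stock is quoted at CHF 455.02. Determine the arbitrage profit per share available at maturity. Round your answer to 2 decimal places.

PV(dividends) I = 8.70·e^(−0.0449·2/12) + 9.77·e^(−0.0449·7/12) = 18.1526
Fair futures F* = (S − I)·e^(rT) = (452.09 − 18.1526)·e^0.056125 = 433.9374 × 1.057730 = 458.9886
Market CHF 455.02 < fair 458.9886: forward underpriced → reverse cash-and-carry (short the stock, invest proceeds at r, pay the dividends, go long the forward).
Profit at T = |F_mkt − F*| = |455.02 − 458.9886| = CHF 3.97 per share

CHF 3.97 per share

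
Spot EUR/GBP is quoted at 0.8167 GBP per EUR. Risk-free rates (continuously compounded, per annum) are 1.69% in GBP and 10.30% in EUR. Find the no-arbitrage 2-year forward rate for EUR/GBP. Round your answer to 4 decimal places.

0.6875

F = S·e^((r_GBP − r_EUR)T) = 0.8167 · e^((0.0169 − 0.1030) × 2)
= 0.8167 · e^-0.172200 = 0.8167 × 0.841811
F = 0.6875 GBP per EUR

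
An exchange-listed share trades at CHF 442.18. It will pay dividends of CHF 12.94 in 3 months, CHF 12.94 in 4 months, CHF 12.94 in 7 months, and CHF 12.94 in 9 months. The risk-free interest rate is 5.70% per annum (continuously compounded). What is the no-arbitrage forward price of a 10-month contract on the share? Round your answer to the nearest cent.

CHF 410.87

PV(dividends) I = 12.94·e^(−0.0570·3/12) + 12.94·e^(−0.0570·4/12) + 12.94·e^(−0.0570·7/12) + 12.94·e^(−0.0570·9/12)
I = 12.7569 + 12.6965 + 12.5168 + 12.3985 = 50.3687
F = (S − I)·e^(rT) = (442.18 − 50.3687) · e^(0.0570·10/12)
= 391.8113 · e^0.047500 = 391.8113 × 1.048646 = CHF 410.87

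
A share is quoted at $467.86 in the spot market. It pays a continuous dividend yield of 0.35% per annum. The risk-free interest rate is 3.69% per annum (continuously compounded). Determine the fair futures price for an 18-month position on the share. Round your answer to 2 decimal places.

$491.90

F = S·e^((r − q)T) = 467.86 · e^((0.0369 − 0.0035) × 18/12)
= 467.86 · e^0.050100 = 467.86 × 1.051376
F = $491.90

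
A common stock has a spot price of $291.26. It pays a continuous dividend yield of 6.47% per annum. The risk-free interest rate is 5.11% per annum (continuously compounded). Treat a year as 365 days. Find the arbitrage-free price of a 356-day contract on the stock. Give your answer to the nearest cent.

F = S·e^((r − q)T) = 291.26 · e^((0.0511 − 0.0647) × 356/365)
= 291.26 · e^-0.013265 = 291.26 × 0.986823
F = $287.42

$287.42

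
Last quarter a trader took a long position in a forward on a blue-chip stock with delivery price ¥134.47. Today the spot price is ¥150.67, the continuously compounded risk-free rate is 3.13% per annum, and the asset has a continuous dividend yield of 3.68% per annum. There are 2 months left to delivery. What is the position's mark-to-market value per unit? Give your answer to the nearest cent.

¥15.98

Current fair forward for the remaining 2 months: F = S·e^((r − q)·T), (r − q) = 0.0313 − 0.0368 = -0.0055
F = 150.67 · e^(-0.0055 × 2/12) = 150.67 × 0.999084 = 150.5320
Value of long forward = (F − K)·e^(−rT) = (150.5320 − 134.47) · e^(−0.0313·2/12)
= 16.0620 × 0.994797 = 15.98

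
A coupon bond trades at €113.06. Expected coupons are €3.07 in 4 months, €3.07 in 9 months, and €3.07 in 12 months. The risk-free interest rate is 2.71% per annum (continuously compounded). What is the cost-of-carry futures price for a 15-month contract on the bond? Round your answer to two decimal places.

€107.61

PV(coupons) I = 3.07·e^(−0.0271·4/12) + 3.07·e^(−0.0271·9/12) + 3.07·e^(−0.0271·12/12)
I = 3.0424 + 3.0082 + 2.9879 = 9.0385
F = (S − I)·e^(rT) = (113.06 − 9.0385) · e^(0.0271·15/12)
= 104.0215 · e^0.033875 = 104.0215 × 1.034455 = €107.61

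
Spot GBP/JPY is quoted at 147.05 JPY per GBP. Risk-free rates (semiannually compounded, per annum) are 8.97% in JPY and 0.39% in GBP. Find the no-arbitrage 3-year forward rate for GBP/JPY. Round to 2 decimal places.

By covered interest parity, F = S · (1+r_JPY/2)^(2T) / (1+r_GBP/2)^(2T)
= 147.05 × 1.301139 / 1.011757 = 147.05 × 1.286019
F = 189.11 JPY per GBP

189.11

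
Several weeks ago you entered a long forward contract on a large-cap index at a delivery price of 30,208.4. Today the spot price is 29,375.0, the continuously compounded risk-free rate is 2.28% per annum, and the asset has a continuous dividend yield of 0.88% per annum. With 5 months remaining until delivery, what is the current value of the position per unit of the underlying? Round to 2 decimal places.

-655.29

Current fair forward for the remaining 5 months: F = S·e^((r − q)·T), (r − q) = 0.0228 − 0.0088 = 0.0140
F = 29375.0 · e^(0.0140 × 5/12) = 29375.0 × 1.00585038 = 29546.8549
Value of long forward = (F − K)·e^(−rT) = (29546.8549 − 30208.4) · e^(−0.0228·5/12)
= -661.5451 × 0.99054498 = -655.29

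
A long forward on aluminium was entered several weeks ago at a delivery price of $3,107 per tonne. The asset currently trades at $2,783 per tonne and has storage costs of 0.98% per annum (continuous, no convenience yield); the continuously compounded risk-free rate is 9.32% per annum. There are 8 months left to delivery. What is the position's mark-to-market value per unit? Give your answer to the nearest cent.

-$118.59 per tonne

Current fair forward for the remaining 8 months: F = S·e^((r + u)·T), (r + u) = 0.0932 + 0.0098 = 0.1030
F = 2783 · e^(0.1030 × 8/12) = 2783 × 1.07107912 = 2980.8132
Value of long forward = (F − K)·e^(−rT) = (2980.8132 − 3107) · e^(−0.0932·8/12)
= -126.1868 × 0.93975758 = -118.59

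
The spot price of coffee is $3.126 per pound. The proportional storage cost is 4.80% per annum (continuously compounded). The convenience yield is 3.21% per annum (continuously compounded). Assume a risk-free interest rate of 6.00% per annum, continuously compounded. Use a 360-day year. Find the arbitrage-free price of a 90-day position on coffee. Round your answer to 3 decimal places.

$3.186 per pound

Net carry = r + u − y = 0.0600 + 0.0480 − 0.0321 = 0.0759
F = S·e^((r+u−y)T) = 3.126 · e^(0.0759 × 90/360) = 3.126 · e^0.018975
= 3.126 × 1.019156 = $3.186 per pound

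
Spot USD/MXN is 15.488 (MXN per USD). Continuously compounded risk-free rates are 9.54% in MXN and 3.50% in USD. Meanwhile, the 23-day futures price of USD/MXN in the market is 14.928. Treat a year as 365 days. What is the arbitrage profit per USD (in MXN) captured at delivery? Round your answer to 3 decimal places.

0.619 per USD (in MXN)

Fair futures: F* = S·e^(carry·T), with carry = (r_MXN − r_USD) = 0.0954 − 0.0350 = 0.0604
F* = 15.488 · e^(0.0604 × 23/365) = 15.488 · e^0.003806 = 15.488 × 1.003813 = 15.5471
Market 14.928 < fair 15.5471: forward underpriced → reverse cash-and-carry (short spot, go long the forward).
At maturity, profit = |F_mkt − F*| = |14.928 − 15.5471| = 0.619 per USD (in MXN)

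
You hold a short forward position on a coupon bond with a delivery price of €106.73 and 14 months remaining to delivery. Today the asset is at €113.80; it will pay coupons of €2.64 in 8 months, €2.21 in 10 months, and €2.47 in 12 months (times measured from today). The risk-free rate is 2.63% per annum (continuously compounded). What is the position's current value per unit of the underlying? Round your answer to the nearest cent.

PV(remaining coupons) I = 2.64·e^(−0.0263·8/12) + 2.21·e^(−0.0263·10/12) + 2.47·e^(−0.0263·12/12) = 7.1621
Current forward F = (S − I)·e^(rT) = (113.80 − 7.1621)·e^(0.0263·14/12) = 106.6379 × 1.031159 = 109.9606
Value (long) = (F − K)·e^(−rT) = (109.9606 − 106.73) × 0.969783 = 3.1330
Short position value = −(long value) = -€3.13

-€3.13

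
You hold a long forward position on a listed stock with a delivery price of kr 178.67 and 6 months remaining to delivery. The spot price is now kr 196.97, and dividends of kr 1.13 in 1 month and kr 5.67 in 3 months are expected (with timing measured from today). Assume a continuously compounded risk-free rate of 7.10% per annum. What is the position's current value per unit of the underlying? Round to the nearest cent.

PV(remaining dividends) I = 1.13·e^(−0.0710·1/12) + 5.67·e^(−0.0710·3/12) = 6.6936
Current forward F = (S − I)·e^(rT) = (196.97 − 6.6936)·e^(0.0710·6/12) = 190.2764 × 1.036138 = 197.1526
Value (long) = (F − K)·e^(−rT) = (197.1526 − 178.67) × 0.965123 = 17.8380
Value = kr 17.84

kr 17.84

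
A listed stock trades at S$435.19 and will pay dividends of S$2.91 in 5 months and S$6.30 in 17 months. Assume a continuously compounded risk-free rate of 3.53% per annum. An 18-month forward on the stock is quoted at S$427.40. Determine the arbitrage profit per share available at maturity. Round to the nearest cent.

PV(dividends) I = 2.91·e^(−0.0353·5/12) + 6.30·e^(−0.0353·17/12) = 8.8602
Fair forward F* = (S − I)·e^(rT) = (435.19 − 8.8602)·e^0.052950 = 426.3298 × 1.054377 = 449.5123
Market S$427.40 < fair 449.5123: forward underpriced → reverse cash-and-carry (short the stock, invest proceeds at r, pay the dividends, go long the forward).
Profit at T = |F_mkt − F*| = |427.40 − 449.5123| = S$22.11 per share

S$22.11 per share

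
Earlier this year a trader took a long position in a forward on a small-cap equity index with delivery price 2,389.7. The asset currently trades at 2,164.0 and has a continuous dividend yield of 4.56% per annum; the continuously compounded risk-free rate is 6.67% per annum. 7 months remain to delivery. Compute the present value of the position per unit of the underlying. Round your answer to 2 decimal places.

Current fair forward for the remaining 7 months: F = S·e^((r − q)·T), (r − q) = 0.0667 − 0.0456 = 0.0211
F = 2164.0 · e^(0.0211 × 7/12) = 2164.0 × 1.01238439 = 2190.7998
Value of long forward = (F − K)·e^(−rT) = (2190.7998 − 2389.7) · e^(−0.0667·7/12)
= -198.9002 × 0.96183887 = -191.31

-191.31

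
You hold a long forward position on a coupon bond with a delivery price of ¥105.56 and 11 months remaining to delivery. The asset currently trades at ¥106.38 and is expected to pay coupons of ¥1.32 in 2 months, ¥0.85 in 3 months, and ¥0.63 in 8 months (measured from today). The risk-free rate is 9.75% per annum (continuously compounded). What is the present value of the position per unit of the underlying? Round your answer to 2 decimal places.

PV(remaining coupons) I = 1.32·e^(−0.0975·2/12) + 0.85·e^(−0.0975·3/12) + 0.63·e^(−0.0975·8/12) = 2.7186
Current forward F = (S − I)·e^(rT) = (106.38 − 2.7186)·e^(0.0975·11/12) = 103.6614 × 1.093491 = 113.3528
Value (long) = (F − K)·e^(−rT) = (113.3528 − 105.56) × 0.914503 = 7.1265
Value = ¥7.13

¥7.13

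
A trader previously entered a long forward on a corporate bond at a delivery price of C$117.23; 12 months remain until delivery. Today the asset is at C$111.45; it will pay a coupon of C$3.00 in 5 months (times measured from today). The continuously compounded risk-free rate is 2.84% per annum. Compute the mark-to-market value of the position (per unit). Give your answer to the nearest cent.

PV(remaining coupons) I = 3.00·e^(−0.0284·5/12) = 2.9647
Current forward F = (S − I)·e^(rT) = (111.45 − 2.9647)·e^(0.0284·12/12) = 108.4853 × 1.028807 = 111.6104
Value (long) = (F − K)·e^(−rT) = (111.6104 − 117.23) × 0.971999 = -5.4622
Value = -C$5.46

-C$5.46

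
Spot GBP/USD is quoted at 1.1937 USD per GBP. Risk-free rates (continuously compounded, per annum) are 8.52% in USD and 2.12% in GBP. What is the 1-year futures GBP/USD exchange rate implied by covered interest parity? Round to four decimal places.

F = S·e^((r_USD − r_GBP)T) = 1.1937 · e^((0.0852 − 0.0212) × 1)
= 1.1937 · e^0.064000 = 1.1937 × 1.066092
F = 1.2726 USD per GBP

1.2726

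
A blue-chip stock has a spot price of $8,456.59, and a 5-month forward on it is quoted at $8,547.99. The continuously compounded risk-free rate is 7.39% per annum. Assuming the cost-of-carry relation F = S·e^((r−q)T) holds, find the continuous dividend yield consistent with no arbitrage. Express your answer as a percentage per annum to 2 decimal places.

4.81%

From F = S·e^((r−q)T): (r − q) = ln(F/S)/T
ln(8547.99/8456.59) = ln(1.010808) = 0.010750
(r − q) = 0.010750 / (5/12) = 0.025800
q = r − ln(F/S)/T = 0.0739 − 0.025800 = 0.048100
q = 4.81%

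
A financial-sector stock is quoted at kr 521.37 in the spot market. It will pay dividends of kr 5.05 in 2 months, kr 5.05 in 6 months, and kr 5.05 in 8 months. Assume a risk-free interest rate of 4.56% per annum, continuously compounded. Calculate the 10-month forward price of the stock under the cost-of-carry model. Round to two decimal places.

PV(dividends) I = 5.05·e^(−0.0456·2/12) + 5.05·e^(−0.0456·6/12) + 5.05·e^(−0.0456·8/12)
I = 5.0118 + 4.9362 + 4.8988 = 14.8468
F = (S − I)·e^(rT) = (521.37 − 14.8468) · e^(0.0456·10/12)
= 506.5232 · e^0.038000 = 506.5232 × 1.038731 = kr 526.14

kr 526.14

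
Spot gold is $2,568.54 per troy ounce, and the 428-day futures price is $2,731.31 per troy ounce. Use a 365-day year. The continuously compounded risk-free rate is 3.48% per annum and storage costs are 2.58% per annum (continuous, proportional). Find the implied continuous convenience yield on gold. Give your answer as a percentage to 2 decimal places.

0.82%

F = S·e^((r+u−y)T) ⇒ (r+u−y) = ln(F/S)/T
ln(2731.31/2568.54) = 0.061444; /T ⇒ 0.052400
y = r + u − ln(F/S)/T = 0.0348 + 0.0258 − 0.052400 = 0.008200
y = 0.82%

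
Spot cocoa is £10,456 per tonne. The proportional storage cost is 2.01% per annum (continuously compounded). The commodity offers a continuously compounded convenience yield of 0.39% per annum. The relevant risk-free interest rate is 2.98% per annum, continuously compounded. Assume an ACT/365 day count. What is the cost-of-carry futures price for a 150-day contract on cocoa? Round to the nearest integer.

Net carry = r + u − y = 0.0298 + 0.0201 − 0.0039 = 0.0460
F = S·e^((r+u−y)T) = 10456 · e^(0.0460 × 150/365) = 10456 · e^0.018904
= 10456 × 1.019084 = £10,656 per tonne

£10,656 per tonne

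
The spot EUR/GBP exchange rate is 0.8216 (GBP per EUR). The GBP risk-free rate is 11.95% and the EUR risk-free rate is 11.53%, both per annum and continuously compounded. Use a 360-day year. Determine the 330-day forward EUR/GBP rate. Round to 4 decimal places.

F = S·e^((r_GBP − r_EUR)T) = 0.8216 · e^((0.1195 − 0.1153) × 330/360)
= 0.8216 · e^0.003850 = 0.8216 × 1.003857
F = 0.8248 GBP per EUR

0.8248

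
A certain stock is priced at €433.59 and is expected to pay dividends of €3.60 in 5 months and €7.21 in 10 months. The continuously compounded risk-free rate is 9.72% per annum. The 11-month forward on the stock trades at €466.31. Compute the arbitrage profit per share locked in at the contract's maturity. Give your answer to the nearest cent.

€3.36 per share

PV(dividends) I = 3.60·e^(−0.0972·5/12) + 7.21·e^(−0.0972·10/12) = 10.1061
Fair forward F* = (S − I)·e^(rT) = (433.59 − 10.1061)·e^0.089100 = 423.4839 × 1.093190 = 462.9484
Market €466.31 > fair 462.9484: forward overpriced → cash-and-carry (borrow at r, buy the stock and collect the dividends, short the forward).
Profit at T = |F_mkt − F*| = |466.31 − 462.9484| = €3.36 per share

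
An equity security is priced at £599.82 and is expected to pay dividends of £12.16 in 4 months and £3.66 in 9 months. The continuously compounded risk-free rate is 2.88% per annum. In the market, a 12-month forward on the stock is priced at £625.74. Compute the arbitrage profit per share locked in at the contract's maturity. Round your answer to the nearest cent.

£24.48 per share

PV(dividends) I = 12.16·e^(−0.0288·4/12) + 3.66·e^(−0.0288·9/12) = 15.6256
Fair forward F* = (S − I)·e^(rT) = (599.82 − 15.6256)·e^0.028800 = 584.1944 × 1.029219 = 601.2640
Market £625.74 > fair 601.2640: forward overpriced → cash-and-carry (borrow at r, buy the stock and collect the dividends, short the forward).
Profit at T = |F_mkt − F*| = |625.74 − 601.2640| = £24.48 per share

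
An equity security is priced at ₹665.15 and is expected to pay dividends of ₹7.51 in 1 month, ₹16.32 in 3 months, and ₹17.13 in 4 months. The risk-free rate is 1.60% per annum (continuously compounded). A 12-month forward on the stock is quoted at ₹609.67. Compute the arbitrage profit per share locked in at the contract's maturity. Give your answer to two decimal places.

PV(dividends) I = 7.51·e^(−0.0160·1/12) + 16.32·e^(−0.0160·3/12) + 17.13·e^(−0.0160·4/12) = 40.7937
Fair forward F* = (S − I)·e^(rT) = (665.15 − 40.7937)·e^0.016000 = 624.3563 × 1.016129 = 634.4265
Market ₹609.67 < fair 634.4265: forward underpriced → reverse cash-and-carry (short the stock, invest proceeds at r, pay the dividends, go long the forward).
Profit at T = |F_mkt − F*| = |609.67 − 634.4265| = ₹24.76 per share

₹24.76 per share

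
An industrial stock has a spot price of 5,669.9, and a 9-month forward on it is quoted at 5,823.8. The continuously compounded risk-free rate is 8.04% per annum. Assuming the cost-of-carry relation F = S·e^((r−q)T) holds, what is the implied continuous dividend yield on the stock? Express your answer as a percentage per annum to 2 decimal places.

4.47%

From F = S·e^((r−q)T): (r − q) = ln(F/S)/T
ln(5823.8/5669.9) = ln(1.027143) = 0.026781
(r − q) = 0.026781 / (9/12) = 0.035708
q = r − ln(F/S)/T = 0.0804 − 0.035708 = 0.044692
q = 4.47%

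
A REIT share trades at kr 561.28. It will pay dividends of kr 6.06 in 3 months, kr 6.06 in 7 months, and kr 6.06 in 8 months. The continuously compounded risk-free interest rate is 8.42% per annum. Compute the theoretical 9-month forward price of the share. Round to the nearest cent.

PV(dividends) I = 6.06·e^(−0.0842·3/12) + 6.06·e^(−0.0842·7/12) + 6.06·e^(−0.0842·8/12)
I = 5.9338 + 5.7695 + 5.7292 = 17.4325
F = (S − I)·e^(rT) = (561.28 − 17.4325) · e^(0.0842·9/12)
= 543.8475 · e^0.063150 = 543.8475 × 1.065187 = kr 579.30

kr 579.30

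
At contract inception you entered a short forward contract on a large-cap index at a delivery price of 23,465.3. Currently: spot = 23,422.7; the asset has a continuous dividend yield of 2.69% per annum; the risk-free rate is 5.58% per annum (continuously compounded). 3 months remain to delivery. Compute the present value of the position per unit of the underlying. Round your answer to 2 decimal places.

-125.48

Current fair forward for the remaining 3 months: F = S·e^((r − q)·T), (r − q) = 0.0558 − 0.0269 = 0.0289
F = 23422.7 · e^(0.0289 × 3/12) = 23422.7 × 1.00725116 = 23592.5417
Value of long forward = (F − K)·e^(−rT) = (23592.5417 − 23465.3) · e^(−0.0558·3/12)
= 127.2417 × 0.98614685 = 125.48
Short position value = −(long value) = -125.48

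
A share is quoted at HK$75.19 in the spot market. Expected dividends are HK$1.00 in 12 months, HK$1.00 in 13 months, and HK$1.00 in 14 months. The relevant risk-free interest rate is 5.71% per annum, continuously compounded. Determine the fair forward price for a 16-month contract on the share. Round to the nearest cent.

HK$78.09

PV(dividends) I = 1.00·e^(−0.0571·12/12) + 1.00·e^(−0.0571·13/12) + 1.00·e^(−0.0571·14/12)
I = 0.9445 + 0.9400 + 0.9356 = 2.8201
F = (S − I)·e^(rT) = (75.19 − 2.8201) · e^(0.0571·16/12)
= 72.3699 · e^0.076133 = 72.3699 × 1.079106 = HK$78.09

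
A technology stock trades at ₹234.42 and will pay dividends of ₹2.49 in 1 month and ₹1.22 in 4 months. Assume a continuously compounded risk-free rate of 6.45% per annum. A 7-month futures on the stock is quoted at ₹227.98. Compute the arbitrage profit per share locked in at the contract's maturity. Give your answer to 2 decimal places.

PV(dividends) I = 2.49·e^(−0.0645·1/12) + 1.22·e^(−0.0645·4/12) = 3.6707
Fair futures F* = (S − I)·e^(rT) = (234.42 − 3.6707)·e^0.037625 = 230.7493 × 1.038342 = 239.5967
Market ₹227.98 < fair 239.5967: forward underpriced → reverse cash-and-carry (short the stock, invest proceeds at r, pay the dividends, go long the forward).
Profit at T = |F_mkt − F*| = |227.98 − 239.5967| = ₹11.62 per share

₹11.62 per share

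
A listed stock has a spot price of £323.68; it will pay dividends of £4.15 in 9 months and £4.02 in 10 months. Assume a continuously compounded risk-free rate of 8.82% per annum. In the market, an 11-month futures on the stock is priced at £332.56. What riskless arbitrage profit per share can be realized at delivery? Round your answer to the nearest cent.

PV(dividends) I = 4.15·e^(−0.0882·9/12) + 4.02·e^(−0.0882·10/12) = 7.6195
Fair futures F* = (S − I)·e^(rT) = (323.68 − 7.6195)·e^0.080850 = 316.0605 × 1.084208 = 342.6753
Market £332.56 < fair 342.6753: forward underpriced → reverse cash-and-carry (short the stock, invest proceeds at r, pay the dividends, go long the forward).
Profit at T = |F_mkt − F*| = |332.56 − 342.6753| = £10.12 per share

£10.12 per share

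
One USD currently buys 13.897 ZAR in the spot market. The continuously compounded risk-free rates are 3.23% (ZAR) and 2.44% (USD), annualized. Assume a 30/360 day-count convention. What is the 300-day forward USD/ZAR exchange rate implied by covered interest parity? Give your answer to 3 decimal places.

13.989

F = S·e^((r_ZAR − r_USD)T) = 13.897 · e^((0.0323 − 0.0244) × 300/360)
= 13.897 · e^0.006583 = 13.897 × 1.006605
F = 13.989 ZAR per USD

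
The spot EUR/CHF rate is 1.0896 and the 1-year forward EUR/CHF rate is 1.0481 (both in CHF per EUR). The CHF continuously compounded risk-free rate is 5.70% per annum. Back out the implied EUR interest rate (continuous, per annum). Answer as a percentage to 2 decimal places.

9.58%

F = S·e^((r_CHF − r_EUR)T) ⇒ r_EUR = r_CHF − ln(F/S)/T
ln(1.0481/1.0896) = -0.038832; /(1) = -0.038832
r_EUR = 0.0570 + 0.038832 = 0.095832
r_EUR = 9.58%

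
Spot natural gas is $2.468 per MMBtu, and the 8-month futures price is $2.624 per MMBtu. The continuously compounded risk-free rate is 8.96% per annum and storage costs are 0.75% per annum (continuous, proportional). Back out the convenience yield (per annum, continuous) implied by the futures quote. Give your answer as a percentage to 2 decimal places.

0.52%

F = S·e^((r+u−y)T) ⇒ (r+u−y) = ln(F/S)/T
ln(2.624/2.468) = 0.061292; /T ⇒ 0.091938
y = r + u − ln(F/S)/T = 0.0896 + 0.0075 − 0.091938 = 0.005162
y = 0.52%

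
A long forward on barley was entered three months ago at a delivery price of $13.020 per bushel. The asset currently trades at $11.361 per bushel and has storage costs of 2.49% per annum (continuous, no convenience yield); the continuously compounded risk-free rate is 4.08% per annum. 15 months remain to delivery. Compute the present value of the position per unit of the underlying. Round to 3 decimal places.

-$0.652 per bushel

Current fair forward for the remaining 15 months: F = S·e^((r + u)·T), (r + u) = 0.0408 + 0.0249 = 0.0657
F = 11.361 · e^(0.0657 × 15/12) = 11.361 × 1.085592 = 12.3334
Value of long forward = (F − K)·e^(−rT) = (12.3334 − 13.020) · e^(−0.0408·15/12)
= -0.6866 × 0.950279 = -0.652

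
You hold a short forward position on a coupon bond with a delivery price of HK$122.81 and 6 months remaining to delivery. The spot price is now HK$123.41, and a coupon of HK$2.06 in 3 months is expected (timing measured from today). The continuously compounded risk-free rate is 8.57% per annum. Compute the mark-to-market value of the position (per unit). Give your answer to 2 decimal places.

PV(remaining coupons) I = 2.06·e^(−0.0857·3/12) = 2.0163
Current forward F = (S − I)·e^(rT) = (123.41 − 2.0163)·e^(0.0857·6/12) = 121.3937 × 1.043781 = 126.7084
Value (long) = (F − K)·e^(−rT) = (126.7084 − 122.81) × 0.958055 = 3.7349
Short position value = −(long value) = -HK$3.73

-HK$3.73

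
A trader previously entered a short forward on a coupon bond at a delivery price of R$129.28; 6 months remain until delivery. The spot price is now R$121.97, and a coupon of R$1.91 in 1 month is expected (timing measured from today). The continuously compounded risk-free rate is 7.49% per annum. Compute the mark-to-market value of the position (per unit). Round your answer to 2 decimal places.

PV(remaining coupons) I = 1.91·e^(−0.0749·1/12) = 1.8981
Current forward F = (S − I)·e^(rT) = (121.97 − 1.8981)·e^(0.0749·6/12) = 120.0719 × 1.038160 = 124.6538
Value (long) = (F − K)·e^(−rT) = (124.6538 − 129.28) × 0.963243 = -4.4562
Short position value = −(long value) = R$4.46

R$4.46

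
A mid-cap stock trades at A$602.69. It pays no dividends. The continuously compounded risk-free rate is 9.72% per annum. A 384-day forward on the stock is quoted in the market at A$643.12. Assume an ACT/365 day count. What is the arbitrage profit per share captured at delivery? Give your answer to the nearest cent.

Fair forward: F* = S·e^(carry·T), with carry = r = 0.0972
F* = 602.69 · e^(0.0972 × 384/365) = 602.69 · e^0.102260 = 602.69 × 1.107671 = A$667.5822
Market A$643.12 < fair A$667.5822: forward underpriced → reverse cash-and-carry (short spot, go long the forward).
At maturity, profit = |F_mkt − F*| = |643.12 − 667.5822| = A$24.46 per share

A$24.46 per share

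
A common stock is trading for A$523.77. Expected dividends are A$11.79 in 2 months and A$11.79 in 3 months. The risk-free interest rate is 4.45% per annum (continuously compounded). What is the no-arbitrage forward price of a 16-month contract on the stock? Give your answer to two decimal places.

PV(dividends) I = 11.79·e^(−0.0445·2/12) + 11.79·e^(−0.0445·3/12)
I = 11.7029 + 11.6596 = 23.3625
F = (S − I)·e^(rT) = (523.77 − 23.3625) · e^(0.0445·16/12)
= 500.4075 · e^0.059333 = 500.4075 × 1.061129 = A$531.00

A$531.00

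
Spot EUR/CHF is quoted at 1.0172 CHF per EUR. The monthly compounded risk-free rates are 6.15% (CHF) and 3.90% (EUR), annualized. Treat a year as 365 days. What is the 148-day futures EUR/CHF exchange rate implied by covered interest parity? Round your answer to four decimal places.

1.0265

By covered interest parity, F = S · (1+r_CHF/12)^(12T) / (1+r_EUR/12)^(12T)
= 1.0172 × 1.025185 / 1.015913 = 1.0172 × 1.009127
F = 1.0265 CHF per EUR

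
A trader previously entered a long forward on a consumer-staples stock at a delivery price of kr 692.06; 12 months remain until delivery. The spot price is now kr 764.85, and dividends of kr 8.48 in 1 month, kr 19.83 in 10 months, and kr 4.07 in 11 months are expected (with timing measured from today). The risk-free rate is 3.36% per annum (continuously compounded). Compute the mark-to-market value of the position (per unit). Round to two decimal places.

PV(remaining dividends) I = 8.48·e^(−0.0336·1/12) + 19.83·e^(−0.0336·10/12) + 4.07·e^(−0.0336·11/12) = 31.6853
Current forward F = (S − I)·e^(rT) = (764.85 − 31.6853)·e^(0.0336·12/12) = 733.1647 × 1.034171 = 758.2177
Value (long) = (F − K)·e^(−rT) = (758.2177 − 692.06) × 0.966958 = 63.9717
Value = kr 63.97

kr 63.97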